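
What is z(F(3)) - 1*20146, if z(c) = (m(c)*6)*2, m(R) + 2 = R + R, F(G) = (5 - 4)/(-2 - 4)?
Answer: -20174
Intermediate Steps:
F(G) = -1/6 (F(G) = 1/(-6) = 1*(-1/6) = -1/6)
m(R) = -2 + 2*R (m(R) = -2 + (R + R) = -2 + 2*R)
z(c) = -24 + 24*c (z(c) = ((-2 + 2*c)*6)*2 = (-12 + 12*c)*2 = -24 + 24*c)
z(F(3)) - 1*20146 = (-24 + 24*(-1/6)) - 1*20146 = (-24 - 4) - 20146 = -28 - 20146 = -20174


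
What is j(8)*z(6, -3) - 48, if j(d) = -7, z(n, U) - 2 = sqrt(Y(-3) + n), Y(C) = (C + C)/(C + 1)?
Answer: -83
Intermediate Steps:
Y(C) = 2*C/(1 + C) (Y(C) = (2*C)/(1 + C) = 2*C/(1 + C))
z(n, U) = 2 + sqrt(3 + n) (z(n, U) = 2 + sqrt(2*(-3)/(1 - 3) + n) = 2 + sqrt(2*(-3)/(-2) + n) = 2 + sqrt(2*(-3)*(-1/2) + n) = 2 + sqrt(3 + n))
j(8)*z(6, -3) - 48 = -7*(2 + sqrt(3 + 6)) - 48 = -7*(2 + sqrt(9)) - 48 = -7*(2 + 3) - 48 = -7*5 - 48 = -35 - 48 = -83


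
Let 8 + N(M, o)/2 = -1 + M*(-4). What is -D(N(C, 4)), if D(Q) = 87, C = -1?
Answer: -87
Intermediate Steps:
N(M, o) = -18 - 8*M (N(M, o) = -16 + 2*(-1 + M*(-4)) = -16 + 2*(-1 - 4*M) = -16 + (-2 - 8*M) = -18 - 8*M)
-D(N(C, 4)) = -1*87 = -87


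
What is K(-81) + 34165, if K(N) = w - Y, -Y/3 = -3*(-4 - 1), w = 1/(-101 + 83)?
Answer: 615779/18 ≈ 34210.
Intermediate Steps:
w = -1/18 (w = 1/(-18) = -1/18 ≈ -0.055556)
Y = -45 (Y = -(-9)*(-4 - 1) = -(-9)*(-5) = -3*15 = -45)
K(N) = 809/18 (K(N) = -1/18 - 1*(-45) = -1/18 + 45 = 809/18)
K(-81) + 34165 = 809/18 + 34165 = 615779/18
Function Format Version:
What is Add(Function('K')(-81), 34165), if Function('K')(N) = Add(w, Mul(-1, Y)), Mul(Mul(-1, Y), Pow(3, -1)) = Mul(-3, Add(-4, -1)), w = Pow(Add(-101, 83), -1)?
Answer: Rational(615779, 18) ≈ 34210.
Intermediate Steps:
w = Rational(-1, 18) (w = Pow(-18, -1) = Rational(-1, 18) ≈ -0.055556)
Y = -45 (Y = Mul(-3, Mul(-3, Add(-4, -1))) = Mul(-3, Mul(-3, -5)) = Mul(-3, 15) = -45)
Function('K')(N) = Rational(809, 18) (Function('K')(N) = Add(Rational(-1, 18), Mul(-1, -45)) = Add(Rational(-1, 18), 45) = Rational(809, 18))
Add(Function('K')(-81), 34165) = Add(Rational(809, 18), 34165) = Rational(615779, 18)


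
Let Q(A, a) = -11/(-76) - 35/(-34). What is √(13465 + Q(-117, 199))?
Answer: √5619649931/646 ≈ 116.04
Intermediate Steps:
Q(A, a) = 1517/1292 (Q(A, a) = -11*(-1/76) - 35*(-1/34) = 11/76 + 35/34 = 1517/1292)
√(13465 + Q(-117, 199)) = √(13465 + 1517/1292) = √(17398297/1292) = √5619649931/646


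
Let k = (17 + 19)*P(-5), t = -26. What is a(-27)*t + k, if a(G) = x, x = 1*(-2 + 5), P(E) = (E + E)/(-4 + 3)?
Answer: 282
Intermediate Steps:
P(E) = -2*E (P(E) = (2*E)/(-1) = (2*E)*(-1) = -2*E)
x = 3 (x = 1*3 = 3)
a(G) = 3
k = 360 (k = (17 + 19)*(-2*(-5)) = 36*10 = 360)
a(-27)*t + k = 3*(-26) + 360 = -78 + 360 = 282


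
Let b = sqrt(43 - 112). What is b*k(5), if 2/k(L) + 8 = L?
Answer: -2*I*sqrt(69)/3 ≈ -5.5378*I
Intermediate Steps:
k(L) = 2/(-8 + L)
b = I*sqrt(69) (b = sqrt(-69) = I*sqrt(69) ≈ 8.3066*I)
b*k(5) = (I*sqrt(69))*(2/(-8 + 5)) = (I*sqrt(69))*(2/(-3)) = (I*sqrt(69))*(2*(-1/3)) = (I*sqrt(69))*(-2/3) = -2*I*sqrt(69)/3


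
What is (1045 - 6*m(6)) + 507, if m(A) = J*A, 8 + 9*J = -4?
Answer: 1600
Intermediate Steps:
J = -4/3 (J = -8/9 + (1/9)*(-4) = -8/9 - 4/9 = -4/3 ≈ -1.3333)
m(A) = -4*A/3
(1045 - 6*m(6)) + 507 = (1045 - (-8)*6) + 507 = (1045 - 6*(-8)) + 507 = (1045 + 48) + 507 = 1093 + 507 = 1600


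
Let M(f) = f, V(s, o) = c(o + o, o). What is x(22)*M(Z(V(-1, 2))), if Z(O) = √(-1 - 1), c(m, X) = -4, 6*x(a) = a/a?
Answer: I*√2/6 ≈ 0.2357*I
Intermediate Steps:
x(a) = ⅙ (x(a) = (a/a)/6 = (⅙)*1 = ⅙)
V(s, o) = -4
Z(O) = I*√2 (Z(O) = √(-2) = I*√2)
x(22)*M(Z(V(-1, 2))) = (I*√2)/6 = I*√2/6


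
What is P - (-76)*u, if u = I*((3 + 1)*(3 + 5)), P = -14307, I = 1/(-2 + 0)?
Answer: -15523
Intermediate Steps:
I = -1/2 (I = 1/(-2) = -1/2 ≈ -0.50000)
u = -16 (u = -(3 + 1)*(3 + 5)/2 = -2*8 = -1/2*32 = -16)
P - (-76)*u = -14307 - (-76)*(-16) = -14307 - 1*1216 = -14307 - 1216 = -15523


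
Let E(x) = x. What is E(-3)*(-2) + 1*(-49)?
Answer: -43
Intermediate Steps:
E(-3)*(-2) + 1*(-49) = -3*(-2) + 1*(-49) = 6 - 49 = -43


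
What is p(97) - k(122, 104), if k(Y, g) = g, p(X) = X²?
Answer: 9305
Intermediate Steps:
p(97) - k(122, 104) = 97² - 1*104 = 9409 - 104 = 9305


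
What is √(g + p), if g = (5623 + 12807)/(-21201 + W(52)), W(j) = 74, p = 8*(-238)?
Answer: 3*I*√94471112914/21127 ≈ 43.645*I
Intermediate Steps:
p = -1904
g = -18430/21127 (g = (5623 + 12807)/(-21201 + 74) = 18430/(-21127) = 18430*(-1/21127) = -18430/21127 ≈ -0.87234)
√(g + p) = √(-18430/21127 - 1904) = √(-40244238/21127) = 3*I*√94471112914/21127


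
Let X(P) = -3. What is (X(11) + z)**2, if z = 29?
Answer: 676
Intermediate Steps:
(X(11) + z)**2 = (-3 + 29)**2 = 26**2 = 676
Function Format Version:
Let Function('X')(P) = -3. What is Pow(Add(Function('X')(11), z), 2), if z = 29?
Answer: 676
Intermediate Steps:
Pow(Add(Function('X')(11), z), 2) = Pow(Add(-3, 29), 2) = Pow(26, 2) = 676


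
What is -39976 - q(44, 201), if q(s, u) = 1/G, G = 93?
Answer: -3717769/93 ≈ -39976.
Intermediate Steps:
q(s, u) = 1/93
-39976 - q(44, 201) = -39976 - 1*1/93 = -39976 - 1/93 = -3717769/93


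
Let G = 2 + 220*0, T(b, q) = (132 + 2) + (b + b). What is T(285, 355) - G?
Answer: 702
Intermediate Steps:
T(b, q) = 134 + 2*b
G = 2 (G = 2 + 0 = 2)
T(285, 355) - G = (134 + 2*285) - 1*2 = (134 + 570) - 2 = 704 - 2 = 702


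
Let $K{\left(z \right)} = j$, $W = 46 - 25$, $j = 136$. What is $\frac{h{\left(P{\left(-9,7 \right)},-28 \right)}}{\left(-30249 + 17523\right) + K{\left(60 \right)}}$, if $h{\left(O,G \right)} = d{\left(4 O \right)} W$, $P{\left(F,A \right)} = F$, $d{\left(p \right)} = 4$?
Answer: $- \frac{42}{6295} \approx -0.006672$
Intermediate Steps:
$W = 21$
$K{\left(z \right)} = 136$
$h{\left(O,G \right)} = 84$ ($h{\left(O,G \right)} = 4 \cdot 21 = 84$)
$\frac{h{\left(P{\left(-9,7 \right)},-28 \right)}}{\left(-30249 + 17523\right) + K{\left(60 \right)}} = \frac{84}{\left(-30249 + 17523\right) + 136} = \frac{84}{-12726 + 136} = \frac{84}{-12590} = 84 \left(- \frac{1}{12590}\right) = - \frac{42}{6295}$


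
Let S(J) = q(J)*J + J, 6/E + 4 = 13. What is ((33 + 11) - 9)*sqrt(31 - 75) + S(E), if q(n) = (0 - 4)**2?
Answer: 34/3 + 70*I*sqrt(11) ≈ 11.333 + 232.16*I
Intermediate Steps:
q(n) = 16 (q(n) = (-4)**2 = 16)
E = 2/3 (E = 6/(-4 + 13) = 6/9 = 6*(1/9) = 2/3 ≈ 0.66667)
S(J) = 17*J (S(J) = 16*J + J = 17*J)
((33 + 11) - 9)*sqrt(31 - 75) + S(E) = ((33 + 11) - 9)*sqrt(31 - 75) + 17*(2/3) = (44 - 9)*sqrt(-44) + 34/3 = 35*(2*I*sqrt(11)) + 34/3 = 70*I*sqrt(11) + 34/3 = 34/3 + 70*I*sqrt(11)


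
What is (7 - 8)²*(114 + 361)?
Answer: 475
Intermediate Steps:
(7 - 8)²*(114 + 361) = (-1)²*475 = 1*475 = 475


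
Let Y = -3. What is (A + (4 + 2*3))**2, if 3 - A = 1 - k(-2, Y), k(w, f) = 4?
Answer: 256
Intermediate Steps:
A = 6 (A = 3 - (1 - 1*4) = 3 - (1 - 4) = 3 - 1*(-3) = 3 + 3 = 6)
(A + (4 + 2*3))**2 = (6 + (4 + 2*3))**2 = (6 + (4 + 6))**2 = (6 + 10)**2 = 16**2 = 256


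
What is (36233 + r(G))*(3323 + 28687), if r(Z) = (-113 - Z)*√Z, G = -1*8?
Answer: 1159818330 - 6722100*I*√2 ≈ 1.1598e+9 - 9.5065e+6*I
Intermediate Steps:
G = -8
r(Z) = √Z*(-113 - Z)
(36233 + r(G))*(3323 + 28687) = (36233 + √(-8)*(-113 - 1*(-8)))*(3323 + 28687) = (36233 + (2*I*√2)*(-113 + 8))*32010 = (36233 + (2*I*√2)*(-105))*32010 = (36233 - 210*I*√2)*32010 = 1159818330 - 6722100*I*√2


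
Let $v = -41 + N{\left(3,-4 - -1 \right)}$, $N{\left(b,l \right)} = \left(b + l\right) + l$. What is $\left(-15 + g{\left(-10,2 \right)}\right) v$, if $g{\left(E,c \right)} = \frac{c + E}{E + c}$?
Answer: $616$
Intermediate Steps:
$g{\left(E,c \right)} = 1$ ($g{\left(E,c \right)} = \frac{E + c}{E + c} = 1$)
$N{\left(b,l \right)} = b + 2 l$
$v = -44$ ($v = -41 + \left(3 + 2 \left(-4 - -1\right)\right) = -41 + \left(3 + 2 \left(-4 + 1\right)\right) = -41 + \left(3 + 2 \left(-3\right)\right) = -41 + \left(3 - 6\right) = -41 - 3 = -44$)
$\left(-15 + g{\left(-10,2 \right)}\right) v = \left(-15 + 1\right) \left(-44\right) = \left(-14\right) \left(-44\right) = 616$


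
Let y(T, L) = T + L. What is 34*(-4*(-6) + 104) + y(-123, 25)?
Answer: 4254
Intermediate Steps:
y(T, L) = L + T
34*(-4*(-6) + 104) + y(-123, 25) = 34*(-4*(-6) + 104) + (25 - 123) = 34*(24 + 104) - 98 = 34*128 - 98 = 4352 - 98 = 4254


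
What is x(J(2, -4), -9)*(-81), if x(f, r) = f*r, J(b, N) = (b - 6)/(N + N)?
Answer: 729/2 ≈ 364.50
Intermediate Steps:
J(b, N) = (-6 + b)/(2*N) (J(b, N) = (-6 + b)/((2*N)) = (-6 + b)*(1/(2*N)) = (-6 + b)/(2*N))
x(J(2, -4), -9)*(-81) = (((½)*(-6 + 2)/(-4))*(-9))*(-81) = (((½)*(-¼)*(-4))*(-9))*(-81) = ((½)*(-9))*(-81) = -9/2*(-81) = 729/2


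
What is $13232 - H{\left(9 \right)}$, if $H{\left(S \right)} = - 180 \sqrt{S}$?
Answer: $13772$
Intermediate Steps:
$13232 - H{\left(9 \right)} = 13232 - - 180 \sqrt{9} = 13232 - \left(-180\right) 3 = 13232 - -540 = 13232 + 540 = 13772$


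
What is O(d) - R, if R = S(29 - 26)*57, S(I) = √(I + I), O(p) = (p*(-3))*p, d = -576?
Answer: -995328 - 57*√6 ≈ -9.9547e+5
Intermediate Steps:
O(p) = -3*p² (O(p) = (-3*p)*p = -3*p²)
S(I) = √2*√I (S(I) = √(2*I) = √2*√I)
R = 57*√6 (R = (√2*√(29 - 26))*57 = (√2*√3)*57 = √6*57 = 57*√6 ≈ 139.62)
O(d) - R = -3*(-576)² - 57*√6 = -3*331776 - 57*√6 = -995328 - 57*√6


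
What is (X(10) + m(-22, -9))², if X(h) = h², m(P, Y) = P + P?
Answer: 3136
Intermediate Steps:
m(P, Y) = 2*P
(X(10) + m(-22, -9))² = (10² + 2*(-22))² = (100 - 44)² = 56² = 3136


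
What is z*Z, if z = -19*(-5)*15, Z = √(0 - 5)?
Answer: 1425*I*√5 ≈ 3186.4*I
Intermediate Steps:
Z = I*√5 (Z = √(-5) = I*√5 ≈ 2.2361*I)
z = 1425 (z = 95*15 = 1425)
z*Z = 1425*(I*√5) = 1425*I*√5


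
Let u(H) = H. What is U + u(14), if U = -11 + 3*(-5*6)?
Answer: -87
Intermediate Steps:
U = -101 (U = -11 + 3*(-30) = -11 - 90 = -101)
U + u(14) = -101 + 14 = -87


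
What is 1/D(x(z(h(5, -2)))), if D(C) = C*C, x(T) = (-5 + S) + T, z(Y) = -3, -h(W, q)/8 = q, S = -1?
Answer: 1/81 ≈ 0.012346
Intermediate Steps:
h(W, q) = -8*q
x(T) = -6 + T (x(T) = (-5 - 1) + T = -6 + T)
D(C) = C**2
1/D(x(z(h(5, -2)))) = 1/((-6 - 3)**2) = 1/((-9)**2) = 1/81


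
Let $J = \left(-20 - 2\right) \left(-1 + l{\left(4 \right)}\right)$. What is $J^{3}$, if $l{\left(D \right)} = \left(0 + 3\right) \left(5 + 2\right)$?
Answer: $-85184000$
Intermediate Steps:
$l{\left(D \right)} = 21$ ($l{\left(D \right)} = 3 \cdot 7 = 21$)
$J = -440$ ($J = \left(-20 - 2\right) \left(-1 + 21\right) = \left(-22\right) 20 = -440$)
$J^{3} = \left(-440\right)^{3} = -85184000$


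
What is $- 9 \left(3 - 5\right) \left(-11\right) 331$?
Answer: $-65538$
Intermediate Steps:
$- 9 \left(3 - 5\right) \left(-11\right) 331 = \left(-9\right) \left(-2\right) \left(-11\right) 331 = 18 \left(-11\right) 331 = \left(-198\right) 331 = -65538$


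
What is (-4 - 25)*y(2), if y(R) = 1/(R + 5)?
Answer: -29/7 ≈ -4.1429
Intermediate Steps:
y(R) = 1/(5 + R)
(-4 - 25)*y(2) = (-4 - 25)/(5 + 2) = -29/7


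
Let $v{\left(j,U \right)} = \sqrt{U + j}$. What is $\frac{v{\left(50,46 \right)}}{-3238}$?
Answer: $- \frac{2 \sqrt{6}}{1619} \approx -0.0030259$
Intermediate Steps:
$\frac{v{\left(50,46 \right)}}{-3238} = \frac{\sqrt{46 + 50}}{-3238} = \sqrt{96} \left(- \frac{1}{3238}\right) = 4 \sqrt{6} \left(- \frac{1}{3238}\right) = - \frac{2 \sqrt{6}}{1619}$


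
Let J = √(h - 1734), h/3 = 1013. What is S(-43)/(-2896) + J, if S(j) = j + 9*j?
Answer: 215/1448 + 3*√145 ≈ 36.273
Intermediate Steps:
S(j) = 10*j
h = 3039 (h = 3*1013 = 3039)
J = 3*√145 (J = √(3039 - 1734) = √1305 = 3*√145 ≈ 36.125)
S(-43)/(-2896) + J = (10*(-43))/(-2896) + 3*√145 = -430*(-1/2896) + 3*√145 = 215/1448 + 3*√145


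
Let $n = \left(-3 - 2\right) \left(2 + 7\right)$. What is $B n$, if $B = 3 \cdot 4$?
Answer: $-540$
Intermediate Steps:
$n = -45$ ($n = \left(-5\right) 9 = -45$)
$B = 12$
$B n = 12 \left(-45\right) = -540$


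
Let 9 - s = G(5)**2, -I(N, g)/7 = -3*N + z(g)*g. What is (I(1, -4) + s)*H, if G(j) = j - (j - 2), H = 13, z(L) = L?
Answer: -1118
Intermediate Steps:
G(j) = 2 (G(j) = j - (-2 + j) = j + (2 - j) = 2)
I(N, g) = -7*g**2 + 21*N (I(N, g) = -7*(-3*N + g*g) = -7*(-3*N + g**2) = -7*(g**2 - 3*N) = -7*g**2 + 21*N)
s = 5 (s = 9 - 1*2**2 = 9 - 1*4 = 9 - 4 = 5)
(I(1, -4) + s)*H = ((-7*(-4)**2 + 21*1) + 5)*13 = ((-7*16 + 21) + 5)*13 = ((-112 + 21) + 5)*13 = (-91 + 5)*13 = -86*13 = -1118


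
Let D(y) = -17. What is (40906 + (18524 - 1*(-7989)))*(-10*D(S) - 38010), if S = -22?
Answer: -2551134960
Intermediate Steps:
(40906 + (18524 - 1*(-7989)))*(-10*D(S) - 38010) = (40906 + (18524 - 1*(-7989)))*(-10*(-17) - 38010) = (40906 + (18524 + 7989))*(170 - 38010) = (40906 + 26513)*(-37840) = 67419*(-37840) = -2551134960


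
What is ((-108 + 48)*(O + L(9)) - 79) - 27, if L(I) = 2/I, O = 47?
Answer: -8818/3 ≈ -2939.3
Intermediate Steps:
((-108 + 48)*(O + L(9)) - 79) - 27 = ((-108 + 48)*(47 + 2/9) - 79) - 27 = (-60*(47 + 2*(⅑)) - 79) - 27 = (-60*(47 + 2/9) - 79) - 27 = (-60*425/9 - 79) - 27 = (-8500/3 - 79) - 27 = -8737/3 - 27 = -8818/3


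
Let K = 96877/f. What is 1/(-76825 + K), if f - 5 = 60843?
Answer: -60848/4674550723 ≈ -1.3017e-5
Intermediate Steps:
f = 60848 (f = 5 + 60843 = 60848)
K = 96877/60848 ≈ 1.5921
1/(-76825 + K) = 1/(-76825 + 96877/60848) = 1/(-4674550723/60848) = -60848/4674550723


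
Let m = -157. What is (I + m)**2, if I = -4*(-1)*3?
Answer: 21025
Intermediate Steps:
I = 12 (I = 4*3 = 12)
(I + m)**2 = (12 - 157)**2 = (-145)**2 = 21025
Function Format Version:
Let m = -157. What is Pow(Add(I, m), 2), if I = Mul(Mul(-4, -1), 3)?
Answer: 21025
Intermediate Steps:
I = 12 (I = Mul(4, 3) = 12)
Pow(Add(I, m), 2) = Pow(Add(12, -157), 2) = Pow(-145, 2) = 21025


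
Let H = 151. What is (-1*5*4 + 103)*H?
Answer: 12533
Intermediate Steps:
(-1*5*4 + 103)*H = (-1*5*4 + 103)*151 = (-5*4 + 103)*151 = (-20 + 103)*151 = 83*151 = 12533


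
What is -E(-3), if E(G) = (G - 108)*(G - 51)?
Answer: -5994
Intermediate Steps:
E(G) = (-108 + G)*(-51 + G)
-E(-3) = -(5508 + (-3)² - 159*(-3)) = -(5508 + 9 + 477) = -1*5994 = -5994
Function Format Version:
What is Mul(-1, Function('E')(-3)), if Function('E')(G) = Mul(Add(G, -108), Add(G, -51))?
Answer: -5994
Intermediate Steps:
Function('E')(G) = Mul(Add(-108, G), Add(-51, G))
Mul(-1, Function('E')(-3)) = Mul(-1, Add(5508, Pow(-3, 2), Mul(-159, -3))) = Mul(-1, Add(5508, 9, 477)) = Mul(-1, 5994) = -5994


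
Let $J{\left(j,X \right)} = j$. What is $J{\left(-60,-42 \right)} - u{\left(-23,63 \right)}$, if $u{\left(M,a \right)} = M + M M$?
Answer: $-566$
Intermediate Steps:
$u{\left(M,a \right)} = M + M^{2}$
$J{\left(-60,-42 \right)} - u{\left(-23,63 \right)} = -60 - - 23 \left(1 - 23\right) = -60 - \left(-23\right) \left(-22\right) = -60 - 506 = -566$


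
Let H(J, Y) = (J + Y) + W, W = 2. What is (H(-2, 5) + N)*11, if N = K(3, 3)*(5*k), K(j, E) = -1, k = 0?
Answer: 55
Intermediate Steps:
H(J, Y) = 2 + J + Y (H(J, Y) = (J + Y) + 2 = 2 + J + Y)
N = 0 (N = -5*0 = -1*0 = 0)
(H(-2, 5) + N)*11 = ((2 - 2 + 5) + 0)*11 = (5 + 0)*11 = 5*11 = 55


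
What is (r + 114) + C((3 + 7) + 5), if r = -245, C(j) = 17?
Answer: -114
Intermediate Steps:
(r + 114) + C((3 + 7) + 5) = (-245 + 114) + 17 = -131 + 17 = -114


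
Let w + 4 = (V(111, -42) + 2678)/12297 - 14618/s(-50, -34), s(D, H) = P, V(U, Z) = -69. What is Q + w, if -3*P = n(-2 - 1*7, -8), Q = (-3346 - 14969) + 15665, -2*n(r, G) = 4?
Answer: -302269948/12297 ≈ -24581.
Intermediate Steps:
n(r, G) = -2 (n(r, G) = -½*4 = -2)
Q = -2650 (Q = -18315 + 15665 = -2650)
P = ⅔ (P = -⅓*(-2) = ⅔ ≈ 0.66667)
s(D, H) = ⅔
w = -269682898/12297 (w = -4 + ((-69 + 2678)/12297 - 14618/⅔) = -4 + (2609*(1/12297) - 14618*3/2) = -4 + (2609/12297 - 21927) = -4 - 269633710/12297 = -269682898/12297 ≈ -21931.)
Q + w = -2650 - 269682898/12297 = -302269948/12297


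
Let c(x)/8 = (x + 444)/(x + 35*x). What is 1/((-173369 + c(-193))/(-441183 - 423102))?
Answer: 300252609/60228491 ≈ 4.9852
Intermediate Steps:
c(x) = 2*(444 + x)/(9*x) (c(x) = 8*((x + 444)/(x + 35*x)) = 8*((444 + x)/((36*x))) = 8*((444 + x)*(1/(36*x))) = 8*((444 + x)/(36*x)) = 2*(444 + x)/(9*x))
1/((-173369 + c(-193))/(-441183 - 423102)) = 1/((-173369 + (2/9)*(444 - 193)/(-193))/(-441183 - 423102)) = 1/((-173369 + (2/9)*(-1/193)*251)/(-864285)) = 1/((-173369 - 502/1737)*(-1/864285)) = 1/(-301142455/1737*(-1/864285)) = 1/(60228491/300252609) = 300252609/60228491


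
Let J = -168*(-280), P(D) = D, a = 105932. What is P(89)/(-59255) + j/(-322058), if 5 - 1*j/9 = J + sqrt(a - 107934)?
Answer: 25054867163/19083546790 + 9*I*sqrt(2002)/322058 ≈ 1.3129 + 0.0012504*I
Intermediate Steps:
J = 47040
j = -423315 - 9*I*sqrt(2002) (j = 45 - 9*(47040 + sqrt(105932 - 107934)) = 45 - 9*(47040 + sqrt(-2002)) = 45 - 9*(47040 + I*sqrt(2002)) = 45 + (-423360 - 9*I*sqrt(2002)) = -423315 - 9*I*sqrt(2002) ≈ -4.2332e+5 - 402.69*I)
P(89)/(-59255) + j/(-322058) = 89/(-59255) + (-423315 - 9*I*sqrt(2002))/(-322058) = 89*(-1/59255) + (-423315 - 9*I*sqrt(2002))*(-1/322058) = -89/59255 + (423315/322058 + 9*I*sqrt(2002)/322058) = 25054867163/19083546790 + 9*I*sqrt(2002)/322058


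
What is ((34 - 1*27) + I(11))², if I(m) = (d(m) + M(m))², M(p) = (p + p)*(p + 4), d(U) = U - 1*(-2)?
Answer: 13842934336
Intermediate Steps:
d(U) = 2 + U (d(U) = U + 2 = 2 + U)
M(p) = 2*p*(4 + p) (M(p) = (2*p)*(4 + p) = 2*p*(4 + p))
I(m) = (2 + m + 2*m*(4 + m))² (I(m) = ((2 + m) + 2*m*(4 + m))² = (2 + m + 2*m*(4 + m))²)
((34 - 1*27) + I(11))² = ((34 - 1*27) + (2 + 11 + 2*11*(4 + 11))²)² = ((34 - 27) + (2 + 11 + 2*11*15)²)² = (7 + (2 + 11 + 330)²)² = (7 + 343²)² = (7 + 117649)² = 117656² = 13842934336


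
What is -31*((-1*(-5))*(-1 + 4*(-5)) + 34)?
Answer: 2201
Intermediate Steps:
-31*((-1*(-5))*(-1 + 4*(-5)) + 34) = -31*(5*(-1 - 20) + 34) = -31*(5*(-21) + 34) = -31*(-105 + 34) = -31*(-71) = 2201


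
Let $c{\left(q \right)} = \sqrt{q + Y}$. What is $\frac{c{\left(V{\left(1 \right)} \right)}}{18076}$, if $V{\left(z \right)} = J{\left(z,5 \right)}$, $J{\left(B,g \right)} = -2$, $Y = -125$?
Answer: $\frac{i \sqrt{127}}{18076} \approx 0.00062345 i$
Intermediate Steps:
$V{\left(z \right)} = -2$
$c{\left(q \right)} = \sqrt{-125 + q}$ ($c{\left(q \right)} = \sqrt{q - 125} = \sqrt{-125 + q}$)
$\frac{c{\left(V{\left(1 \right)} \right)}}{18076} = \frac{\sqrt{-125 - 2}}{18076} = \sqrt{-127} \cdot \frac{1}{18076} = i \sqrt{127} \cdot \frac{1}{18076} = \frac{i \sqrt{127}}{18076}$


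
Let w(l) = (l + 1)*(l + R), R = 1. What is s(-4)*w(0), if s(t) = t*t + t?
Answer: 12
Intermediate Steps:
w(l) = (1 + l)² (w(l) = (l + 1)*(l + 1) = (1 + l)*(1 + l) = (1 + l)²)
s(t) = t + t² (s(t) = t² + t = t + t²)
s(-4)*w(0) = (-4*(1 - 4))*(1 + 0² + 2*0) = (-4*(-3))*(1 + 0 + 0) = 12*1 = 12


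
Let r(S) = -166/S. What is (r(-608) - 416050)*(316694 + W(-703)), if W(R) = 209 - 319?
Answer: -5005158097041/38 ≈ -1.3171e+11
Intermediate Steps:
W(R) = -110
(r(-608) - 416050)*(316694 + W(-703)) = (-166/(-608) - 416050)*(316694 - 110) = (-166*(-1/608) - 416050)*316584 = (83/304 - 416050)*316584 = -126479117/304*316584 = -5005158097041/38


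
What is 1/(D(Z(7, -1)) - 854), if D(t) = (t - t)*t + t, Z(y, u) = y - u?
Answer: -1/846 ≈ -0.0011820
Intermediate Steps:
D(t) = t (D(t) = 0*t + t = 0 + t = t)
1/(D(Z(7, -1)) - 854) = 1/((7 - 1*(-1)) - 854) = 1/((7 + 1) - 854) = 1/(8 - 854) = 1/(-846) = -1/846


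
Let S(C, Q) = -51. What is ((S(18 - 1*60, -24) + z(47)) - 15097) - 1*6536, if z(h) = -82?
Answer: -21766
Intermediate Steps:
((S(18 - 1*60, -24) + z(47)) - 15097) - 1*6536 = ((-51 - 82) - 15097) - 1*6536 = (-133 - 15097) - 6536 = -15230 - 6536 = -21766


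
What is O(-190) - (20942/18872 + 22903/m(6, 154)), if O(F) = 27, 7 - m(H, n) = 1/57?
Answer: -6110596279/1877764 ≈ -3254.2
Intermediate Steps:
m(H, n) = 398/57 (m(H, n) = 7 - 1/57 = 398/57)
O(-190) - (20942/18872 + 22903/m(6, 154)) = 27 - (20942/18872 + 22903/(398/57)) = 27 - (20942*(1/18872) + 22903*(57/398)) = 27 - (10471/9436 + 1305471/398) = 27 - 1*6161295907/1877764 = 27 - 6161295907/1877764 = -6110596279/1877764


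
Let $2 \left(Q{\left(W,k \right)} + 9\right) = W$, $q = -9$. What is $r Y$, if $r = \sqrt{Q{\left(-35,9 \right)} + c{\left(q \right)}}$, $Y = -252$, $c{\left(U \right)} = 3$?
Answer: $- 126 i \sqrt{94} \approx - 1221.6 i$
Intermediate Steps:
$Q{\left(W,k \right)} = -9 + \frac{W}{2}$
$r = \frac{i \sqrt{94}}{2}$ ($r = \sqrt{\left(-9 + \frac{1}{2} \left(-35\right)\right) + 3} = \sqrt{\left(-9 - \frac{35}{2}\right) + 3} = \sqrt{- \frac{53}{2} + 3} = \sqrt{- \frac{47}{2}} = \frac{i \sqrt{94}}{2} \approx 4.8477 i$)
$r Y = \frac{i \sqrt{94}}{2} \left(-252\right) = - 126 i \sqrt{94}$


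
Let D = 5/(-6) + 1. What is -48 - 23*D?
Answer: -311/6 ≈ -51.833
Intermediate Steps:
D = ⅙ (D = 5*(-⅙) + 1 = -⅚ + 1 = ⅙ ≈ 0.16667)
-48 - 23*D = -48 - 23*⅙ = -48 - 23/6 = -311/6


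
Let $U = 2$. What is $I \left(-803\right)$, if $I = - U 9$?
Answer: $14454$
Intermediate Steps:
$I = -18$ ($I = \left(-1\right) 2 \cdot 9 = \left(-2\right) 9 = -18$)
$I \left(-803\right) = \left(-18\right) \left(-803\right) = 14454$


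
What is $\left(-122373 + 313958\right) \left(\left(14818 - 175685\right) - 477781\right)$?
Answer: $-122355377080$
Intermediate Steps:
$\left(-122373 + 313958\right) \left(\left(14818 - 175685\right) - 477781\right) = 191585 \left(\left(14818 - 175685\right) - 477781\right) = 191585 \left(-160867 - 477781\right) = 191585 \left(-638648\right) = -122355377080$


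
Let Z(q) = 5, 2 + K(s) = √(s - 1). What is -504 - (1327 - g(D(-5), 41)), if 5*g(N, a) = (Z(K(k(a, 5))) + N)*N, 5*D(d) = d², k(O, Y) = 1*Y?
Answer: -1821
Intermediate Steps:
k(O, Y) = Y
D(d) = d²/5
K(s) = -2 + √(-1 + s) (K(s) = -2 + √(s - 1) = -2 + √(-1 + s))
g(N, a) = N*(5 + N)/5 (g(N, a) = ((5 + N)*N)/5 = (N*(5 + N))/5 = N*(5 + N)/5)
-504 - (1327 - g(D(-5), 41)) = -504 - (1327 - (⅕)*(-5)²*(5 + (⅕)*(-5)²)/5) = -504 - (1327 - (⅕)*25*(5 + (⅕)*25)/5) = -504 - (1327 - 5*(5 + 5)/5) = -504 - (1327 - 5*10/5) = -504 - (1327 - 1*10) = -504 - (1327 - 10) = -504 - 1*1317 = -504 - 1317 = -1821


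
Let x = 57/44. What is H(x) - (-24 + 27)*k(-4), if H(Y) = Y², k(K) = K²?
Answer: -89679/1936 ≈ -46.322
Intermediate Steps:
x = 57/44 (x = 57*(1/44) = 57/44 ≈ 1.2955)
H(x) - (-24 + 27)*k(-4) = (57/44)² - (-24 + 27)*(-4)² = 3249/1936 - 3*16 = 3249/1936 - 1*48 = 3249/1936 - 48 = -89679/1936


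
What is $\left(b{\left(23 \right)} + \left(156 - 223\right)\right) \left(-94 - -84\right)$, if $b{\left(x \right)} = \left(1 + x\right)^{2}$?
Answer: $-5090$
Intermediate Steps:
$\left(b{\left(23 \right)} + \left(156 - 223\right)\right) \left(-94 - -84\right) = \left(\left(1 + 23\right)^{2} + \left(156 - 223\right)\right) \left(-94 - -84\right) = \left(24^{2} - 67\right) \left(-94 + 84\right) = \left(576 - 67\right) \left(-10\right) = 509 \left(-10\right) = -5090$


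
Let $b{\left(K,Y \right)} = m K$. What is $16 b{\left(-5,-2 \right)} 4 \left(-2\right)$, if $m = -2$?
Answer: $-1280$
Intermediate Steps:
$b{\left(K,Y \right)} = - 2 K$
$16 b{\left(-5,-2 \right)} 4 \left(-2\right) = 16 \left(-2\right) \left(-5\right) 4 \left(-2\right) = 16 \cdot 10 \cdot 4 \left(-2\right) = 16 \cdot 40 \left(-2\right) = 16 \left(-80\right) = -1280$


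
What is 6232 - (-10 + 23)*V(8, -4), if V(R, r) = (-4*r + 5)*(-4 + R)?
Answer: 5140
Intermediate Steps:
V(R, r) = (-4 + R)*(5 - 4*r) (V(R, r) = (5 - 4*r)*(-4 + R) = (-4 + R)*(5 - 4*r))
6232 - (-10 + 23)*V(8, -4) = 6232 - (-10 + 23)*(-20 + 5*8 + 16*(-4) - 4*8*(-4)) = 6232 - 13*(-20 + 40 - 64 + 128) = 6232 - 13*84 = 6232 - 1*1092 = 6232 - 1092 = 5140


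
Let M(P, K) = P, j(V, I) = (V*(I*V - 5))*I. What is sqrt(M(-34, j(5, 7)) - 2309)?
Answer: I*sqrt(2343) ≈ 48.405*I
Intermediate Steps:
j(V, I) = I*V*(-5 + I*V) (j(V, I) = (V*(-5 + I*V))*I = I*V*(-5 + I*V))
sqrt(M(-34, j(5, 7)) - 2309) = sqrt(-34 - 2309) = sqrt(-2343) = I*sqrt(2343)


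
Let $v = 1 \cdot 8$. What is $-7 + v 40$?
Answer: $313$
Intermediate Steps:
$v = 8$
$-7 + v 40 = -7 + 8 \cdot 40 = -7 + 320 = 313$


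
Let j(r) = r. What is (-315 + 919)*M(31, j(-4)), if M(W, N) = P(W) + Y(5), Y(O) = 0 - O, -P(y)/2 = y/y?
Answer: -4228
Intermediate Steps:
P(y) = -2 (P(y) = -2*y/y = -2*1 = -2)
Y(O) = -O
M(W, N) = -7 (M(W, N) = -2 - 1*5 = -2 - 5 = -7)
(-315 + 919)*M(31, j(-4)) = (-315 + 919)*(-7) = 604*(-7) = -4228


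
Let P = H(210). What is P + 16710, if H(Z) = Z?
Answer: 16920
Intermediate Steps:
P = 210
P + 16710 = 210 + 16710 = 16920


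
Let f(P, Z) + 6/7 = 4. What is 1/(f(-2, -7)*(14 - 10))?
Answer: 7/88 ≈ 0.079545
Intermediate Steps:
f(P, Z) = 22/7 (f(P, Z) = -6/7 + 4 = 22/7)
1/(f(-2, -7)*(14 - 10)) = 1/(22*(14 - 10)/7) = 1/((22/7)*4) = 1/(88/7) = 7/88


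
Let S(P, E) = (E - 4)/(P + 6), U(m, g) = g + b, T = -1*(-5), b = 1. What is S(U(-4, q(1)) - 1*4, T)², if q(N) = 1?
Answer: 1/16 ≈ 0.062500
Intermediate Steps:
T = 5
U(m, g) = 1 + g (U(m, g) = g + 1 = 1 + g)
S(P, E) = (-4 + E)/(6 + P)
S(U(-4, q(1)) - 1*4, T)² = ((-4 + 5)/(6 + ((1 + 1) - 1*4)))² = (1/(6 + (2 - 4)))² = (1/(6 - 2))² = (1/4)² = ((¼)*1)² = (¼)² = 1/16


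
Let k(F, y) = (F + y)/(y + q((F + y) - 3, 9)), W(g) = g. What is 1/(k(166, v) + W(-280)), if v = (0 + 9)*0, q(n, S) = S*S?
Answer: -81/22514 ≈ -0.0035978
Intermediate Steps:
q(n, S) = S²
v = 0 (v = 9*0 = 0)
k(F, y) = (F + y)/(81 + y) (k(F, y) = (F + y)/(y + 9²) = (F + y)/(y + 81) = (F + y)/(81 + y))
1/(k(166, v) + W(-280)) = 1/((166 + 0)/(81 + 0) - 280) = 1/(166/81 - 280) = 1/(-22514/81) = -81/22514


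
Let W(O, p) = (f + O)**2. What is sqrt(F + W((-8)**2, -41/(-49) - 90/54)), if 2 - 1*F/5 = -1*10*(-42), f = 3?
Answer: sqrt(2399) ≈ 48.980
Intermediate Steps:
F = -2090 (F = 10 - 5*(-1*10)*(-42) = 10 - (-50)*(-42) = 10 - 5*420 = 10 - 2100 = -2090)
W(O, p) = (3 + O)**2
sqrt(F + W((-8)**2, -41/(-49) - 90/54)) = sqrt(-2090 + (3 + (-8)**2)**2) = sqrt(-2090 + (3 + 64)**2) = sqrt(-2090 + 67**2) = sqrt(-2090 + 4489) = sqrt(2399)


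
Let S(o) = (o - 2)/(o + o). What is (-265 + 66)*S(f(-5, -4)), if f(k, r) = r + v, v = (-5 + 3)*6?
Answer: -1791/16 ≈ -111.94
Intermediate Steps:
v = -12 (v = -2*6 = -12)
f(k, r) = -12 + r (f(k, r) = r - 12 = -12 + r)
S(o) = (-2 + o)/(2*o) (S(o) = (-2 + o)/((2*o)) = (-2 + o)*(1/(2*o)) = (-2 + o)/(2*o))
(-265 + 66)*S(f(-5, -4)) = (-265 + 66)*((-2 + (-12 - 4))/(2*(-12 - 4))) = -199*(-2 - 16)/(2*(-16)) = -199*(-1)*(-18)/(2*16) = -199*9/16 = -1791/16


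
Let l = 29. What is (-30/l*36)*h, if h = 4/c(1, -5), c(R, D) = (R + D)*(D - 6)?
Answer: -1080/319 ≈ -3.3856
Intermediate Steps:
c(R, D) = (-6 + D)*(D + R) (c(R, D) = (D + R)*(-6 + D) = (-6 + D)*(D + R))
h = 1/11 (h = 4/((-5)² - 6*(-5) - 6*1 - 5*1) = 4/(25 + 30 - 6 - 5) = 4/44 = 4*(1/44) = 1/11 ≈ 0.090909)
(-30/l*36)*h = (-30/29*36)*(1/11) = (-30*1/29*36)*(1/11) = -30/29*36*(1/11) = -1080/29*1/11 = -1080/319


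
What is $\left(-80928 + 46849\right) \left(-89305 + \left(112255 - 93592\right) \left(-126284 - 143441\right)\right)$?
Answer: $171552560711420$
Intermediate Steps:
$\left(-80928 + 46849\right) \left(-89305 + \left(112255 - 93592\right) \left(-126284 - 143441\right)\right) = - 34079 \left(-89305 + 18663 \left(-269725\right)\right) = - 34079 \left(-89305 - 5033877675\right) = \left(-34079\right) \left(-5033966980\right) = 171552560711420$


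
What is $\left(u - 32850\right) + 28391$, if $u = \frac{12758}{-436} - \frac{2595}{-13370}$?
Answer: $- \frac{654059523}{145733} \approx -4488.1$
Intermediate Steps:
$u = - \frac{4236076}{145733}$ ($u = 12758 \left(- \frac{1}{436}\right) - - \frac{519}{2674} = - \frac{6379}{218} + \frac{519}{2674} = - \frac{4236076}{145733} \approx -29.067$)
$\left(u - 32850\right) + 28391 = \left(- \frac{4236076}{145733} - 32850\right) + 28391 = - \frac{4791565126}{145733} + 28391 = - \frac{654059523}{145733}$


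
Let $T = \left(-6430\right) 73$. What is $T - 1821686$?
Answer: $-2291076$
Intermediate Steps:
$T = -469390$
$T - 1821686 = -469390 - 1821686 = -2291076$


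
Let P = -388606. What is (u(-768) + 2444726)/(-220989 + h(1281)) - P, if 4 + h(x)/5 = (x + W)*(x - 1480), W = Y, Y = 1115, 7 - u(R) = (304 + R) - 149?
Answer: 1012327454228/2605029 ≈ 3.8861e+5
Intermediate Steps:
u(R) = -148 - R (u(R) = 7 - ((304 + R) - 149) = 7 - (155 + R) = 7 + (-155 - R) = -148 - R)
W = 1115
h(x) = -20 + 5*(-1480 + x)*(1115 + x) (h(x) = -20 + 5*((x + 1115)*(x - 1480)) = -20 + 5*((1115 + x)*(-1480 + x)) = -20 + 5*((-1480 + x)*(1115 + x)) = -20 + 5*(-1480 + x)*(1115 + x))
(u(-768) + 2444726)/(-220989 + h(1281)) - P = ((-148 - 1*(-768)) + 2444726)/(-220989 + (-8251020 - 1825*1281 + 5*1281**2)) - 1*(-388606) = ((-148 + 768) + 2444726)/(-220989 + (-8251020 - 2337825 + 5*1640961)) + 388606 = (620 + 2444726)/(-220989 + (-8251020 - 2337825 + 8204805)) + 388606 = 2445346/(-220989 - 2384040) + 388606 = 2445346/(-2605029) + 388606 = 2445346*(-1/2605029) + 388606 = -2445346/2605029 + 388606 = 1012327454228/2605029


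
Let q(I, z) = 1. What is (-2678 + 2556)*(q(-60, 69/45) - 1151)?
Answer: 140300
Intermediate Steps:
(-2678 + 2556)*(q(-60, 69/45) - 1151) = (-2678 + 2556)*(1 - 1151) = -122*(-1150) = 140300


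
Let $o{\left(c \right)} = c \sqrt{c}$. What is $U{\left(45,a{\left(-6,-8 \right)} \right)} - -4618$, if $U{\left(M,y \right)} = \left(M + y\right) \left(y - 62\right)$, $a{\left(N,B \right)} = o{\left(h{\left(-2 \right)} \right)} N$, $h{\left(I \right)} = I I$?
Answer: $4948$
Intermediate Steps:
$h{\left(I \right)} = I^{2}$
$o{\left(c \right)} = c^{\frac{3}{2}}$
$a{\left(N,B \right)} = 8 N$ ($a{\left(N,B \right)} = \left(\left(-2\right)^{2}\right)^{\frac{3}{2}} N = 4^{\frac{3}{2}} N = 8 N$)
$U{\left(M,y \right)} = \left(-62 + y\right) \left(M + y\right)$ ($U{\left(M,y \right)} = \left(M + y\right) \left(-62 + y\right) = \left(-62 + y\right) \left(M + y\right)$)
$U{\left(45,a{\left(-6,-8 \right)} \right)} - -4618 = \left(\left(8 \left(-6\right)\right)^{2} - 2790 - 62 \cdot 8 \left(-6\right) + 45 \cdot 8 \left(-6\right)\right) - -4618 = \left(\left(-48\right)^{2} - 2790 - -2976 + 45 \left(-48\right)\right) + 4618 = \left(2304 - 2790 + 2976 - 2160\right) + 4618 = 330 + 4618 = 4948$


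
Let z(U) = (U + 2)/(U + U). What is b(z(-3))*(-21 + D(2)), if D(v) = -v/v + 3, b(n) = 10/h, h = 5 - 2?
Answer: -190/3 ≈ -63.333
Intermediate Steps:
z(U) = (2 + U)/(2*U) (z(U) = (2 + U)/((2*U)) = (2 + U)*(1/(2*U)) = (2 + U)/(2*U))
h = 3
b(n) = 10/3
D(v) = 2 (D(v) = -1*1 + 3 = -1 + 3 = 2)
b(z(-3))*(-21 + D(2)) = 10*(-21 + 2)/3 = (10/3)*(-19) = -190/3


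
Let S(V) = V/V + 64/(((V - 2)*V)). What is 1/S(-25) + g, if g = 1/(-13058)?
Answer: 8813411/9649862 ≈ 0.91332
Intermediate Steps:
S(V) = 1 + 64/(V*(-2 + V)) (S(V) = 1 + 64/(((-2 + V)*V)) = 1 + 64/((V*(-2 + V))) = 1 + 64*(1/(V*(-2 + V))) = 1 + 64/(V*(-2 + V)))
g = -1/13058 ≈ -7.6581e-5
1/S(-25) + g = 1/((64 + (-25)**2 - 2*(-25))/((-25)*(-2 - 25))) - 1/13058 = 1/(-1/25*(64 + 625 + 50)/(-27)) - 1/13058 = 1/(-1/25*(-1/27)*739) - 1/13058 = 1/(739/675) - 1/13058 = 675/739 - 1/13058 = 8813411/9649862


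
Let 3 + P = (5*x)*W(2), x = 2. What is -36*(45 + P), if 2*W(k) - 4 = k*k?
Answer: -2952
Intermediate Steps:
W(k) = 2 + k²/2 (W(k) = 2 + (k*k)/2 = 2 + k²/2)
P = 37 (P = -3 + (5*2)*(2 + (½)*2²) = -3 + 10*(2 + (½)*4) = -3 + 10*(2 + 2) = -3 + 10*4 = -3 + 40 = 37)
-36*(45 + P) = -36*(45 + 37) = -36*82 = -2952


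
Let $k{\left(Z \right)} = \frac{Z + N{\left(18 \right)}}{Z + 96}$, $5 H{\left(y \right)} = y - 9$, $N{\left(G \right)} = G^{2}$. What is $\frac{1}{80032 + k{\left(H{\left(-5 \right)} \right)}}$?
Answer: $\frac{233}{18648259} \approx 1.2494 \cdot 10^{-5}$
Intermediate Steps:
$H{\left(y \right)} = - \frac{9}{5} + \frac{y}{5}$ ($H{\left(y \right)} = \frac{y - 9}{5} = \frac{-9 + y}{5} = - \frac{9}{5} + \frac{y}{5}$)
$k{\left(Z \right)} = \frac{324 + Z}{96 + Z}$ ($k{\left(Z \right)} = \frac{Z + 18^{2}}{Z + 96} = \frac{Z + 324}{96 + Z} = \frac{324 + Z}{96 + Z}$)
$\frac{1}{80032 + k{\left(H{\left(-5 \right)} \right)}} = \frac{1}{80032 + \frac{324 + \left(- \frac{9}{5} + \frac{1}{5} \left(-5\right)\right)}{96 + \left(- \frac{9}{5} + \frac{1}{5} \left(-5\right)\right)}} = \frac{1}{80032 + \frac{324 - \frac{14}{5}}{96 - \frac{14}{5}}} = \frac{1}{80032 + \frac{1}{\frac{466}{5}} \cdot \frac{1606}{5}} = \frac{1}{80032 + \frac{5}{466} \cdot \frac{1606}{5}} = \frac{1}{80032 + \frac{803}{233}} = \frac{1}{\frac{18648259}{233}} = \frac{233}{18648259}$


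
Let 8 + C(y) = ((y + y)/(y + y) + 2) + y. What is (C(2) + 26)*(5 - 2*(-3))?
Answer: 253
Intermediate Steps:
C(y) = -5 + y (C(y) = -8 + (((y + y)/(y + y) + 2) + y) = -8 + (((2*y)/((2*y)) + 2) + y) = -8 + (((2*y)*(1/(2*y)) + 2) + y) = -8 + ((1 + 2) + y) = -8 + (3 + y) = -5 + y)
(C(2) + 26)*(5 - 2*(-3)) = ((-5 + 2) + 26)*(5 - 2*(-3)) = (-3 + 26)*(5 + 6) = 23*11 = 253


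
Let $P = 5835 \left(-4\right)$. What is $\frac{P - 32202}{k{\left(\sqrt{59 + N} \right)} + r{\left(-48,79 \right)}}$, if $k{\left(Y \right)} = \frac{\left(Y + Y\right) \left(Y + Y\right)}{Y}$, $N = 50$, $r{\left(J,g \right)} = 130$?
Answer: $- \frac{601705}{1263} + \frac{18514 \sqrt{109}}{1263} \approx -323.37$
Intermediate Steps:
$P = -23340$
$k{\left(Y \right)} = 4 Y$ ($k{\left(Y \right)} = \frac{2 Y 2 Y}{Y} = \frac{4 Y^{2}}{Y} = 4 Y$)
$\frac{P - 32202}{k{\left(\sqrt{59 + N} \right)} + r{\left(-48,79 \right)}} = \frac{-23340 - 32202}{4 \sqrt{59 + 50} + 130} = - \frac{55542}{4 \sqrt{109} + 130} = - \frac{55542}{130 + 4 \sqrt{109}}$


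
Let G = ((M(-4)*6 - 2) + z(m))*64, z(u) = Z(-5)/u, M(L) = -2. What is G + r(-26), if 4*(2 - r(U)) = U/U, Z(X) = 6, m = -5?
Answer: -19421/20 ≈ -971.05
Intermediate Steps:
z(u) = 6/u
G = -4864/5 (G = ((-2*6 - 2) + 6/(-5))*64 = ((-12 - 2) + 6*(-⅕))*64 = (-14 - 6/5)*64 = -76/5*64 = -4864/5 ≈ -972.80)
r(U) = 7/4 (r(U) = 2 - U/(4*U) = 2 - ¼*1 = 2 - ¼ = 7/4)
G + r(-26) = -4864/5 + 7/4 = -19421/20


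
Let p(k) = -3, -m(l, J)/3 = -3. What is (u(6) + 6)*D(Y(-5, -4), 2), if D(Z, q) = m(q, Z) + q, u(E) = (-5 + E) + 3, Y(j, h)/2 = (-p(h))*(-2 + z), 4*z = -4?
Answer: 110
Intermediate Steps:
z = -1 (z = (¼)*(-4) = -1)
m(l, J) = 9 (m(l, J) = -3*(-3) = 9)
Y(j, h) = -18 (Y(j, h) = 2*((-1*(-3))*(-2 - 1)) = 2*(3*(-3)) = 2*(-9) = -18)
u(E) = -2 + E
D(Z, q) = 9 + q
(u(6) + 6)*D(Y(-5, -4), 2) = ((-2 + 6) + 6)*(9 + 2) = (4 + 6)*11 = 10*11 = 110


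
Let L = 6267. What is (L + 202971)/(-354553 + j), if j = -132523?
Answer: -104619/243538 ≈ -0.42958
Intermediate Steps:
(L + 202971)/(-354553 + j) = (6267 + 202971)/(-354553 - 132523) = 209238/(-487076) = 209238*(-1/487076) = -104619/243538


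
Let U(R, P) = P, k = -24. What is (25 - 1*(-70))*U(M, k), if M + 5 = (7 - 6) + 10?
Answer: -2280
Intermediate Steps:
M = 6 (M = -5 + ((7 - 6) + 10) = -5 + (1 + 10) = -5 + 11 = 6)
(25 - 1*(-70))*U(M, k) = (25 - 1*(-70))*(-24) = (25 + 70)*(-24) = 95*(-24) = -2280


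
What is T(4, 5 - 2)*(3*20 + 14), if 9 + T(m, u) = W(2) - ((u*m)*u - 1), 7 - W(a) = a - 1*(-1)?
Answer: -2960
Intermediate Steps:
W(a) = 6 - a (W(a) = 7 - (a - 1*(-1)) = 7 - (a + 1) = 7 - (1 + a) = 7 + (-1 - a) = 6 - a)
T(m, u) = -4 - m*u**2 (T(m, u) = -9 + ((6 - 1*2) - ((u*m)*u - 1)) = -9 + ((6 - 2) - ((m*u)*u - 1)) = -9 + (4 - (m*u**2 - 1)) = -9 + (4 - (-1 + m*u**2)) = -9 + (4 + (1 - m*u**2)) = -9 + (5 - m*u**2) = -4 - m*u**2)
T(4, 5 - 2)*(3*20 + 14) = (-4 - 1*4*(5 - 2)**2)*(3*20 + 14) = (-4 - 1*4*3**2)*(60 + 14) = (-4 - 1*4*9)*74 = (-4 - 36)*74 = -40*74 = -2960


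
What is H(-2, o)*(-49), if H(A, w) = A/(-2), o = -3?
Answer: -49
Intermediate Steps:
H(A, w) = -A/2 (H(A, w) = A*(-1/2) = -A/2)
H(-2, o)*(-49) = -1/2*(-2)*(-49) = 1*(-49) = -49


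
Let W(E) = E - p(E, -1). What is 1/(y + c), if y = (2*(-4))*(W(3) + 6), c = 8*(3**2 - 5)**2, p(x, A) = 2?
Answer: 1/72 ≈ 0.013889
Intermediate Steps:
W(E) = -2 + E (W(E) = E - 1*2 = E - 2 = -2 + E)
c = 128 (c = 8*(9 - 5)**2 = 8*4**2 = 8*16 = 128)
y = -56 (y = (2*(-4))*((-2 + 3) + 6) = -8*(1 + 6) = -8*7 = -56)
1/(y + c) = 1/(-56 + 128) = 1/72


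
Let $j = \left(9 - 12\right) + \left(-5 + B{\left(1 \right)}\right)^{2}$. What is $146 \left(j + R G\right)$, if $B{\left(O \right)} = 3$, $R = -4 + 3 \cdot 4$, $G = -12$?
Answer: $-13870$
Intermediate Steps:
$R = 8$ ($R = -4 + 12 = 8$)
$j = 1$ ($j = \left(9 - 12\right) + \left(-5 + 3\right)^{2} = -3 + \left(-2\right)^{2} = -3 + 4 = 1$)
$146 \left(j + R G\right) = 146 \left(1 + 8 \left(-12\right)\right) = 146 \left(1 - 96\right) = 146 \left(-95\right) = -13870$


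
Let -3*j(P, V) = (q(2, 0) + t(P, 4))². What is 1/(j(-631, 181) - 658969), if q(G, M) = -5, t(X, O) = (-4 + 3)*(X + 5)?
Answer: -1/787516 ≈ -1.2698e-6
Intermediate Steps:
t(X, O) = -5 - X (t(X, O) = -(5 + X) = -5 - X)
j(P, V) = -(-10 - P)²/3 (j(P, V) = -(-5 + (-5 - P))²/3 = -(-10 - P)²/3)
1/(j(-631, 181) - 658969) = 1/(-(10 - 631)²/3 - 658969) = 1/(-⅓*(-621)² - 658969) = 1/(-⅓*385641 - 658969) = 1/(-128547 - 658969) = 1/(-787516) = -1/787516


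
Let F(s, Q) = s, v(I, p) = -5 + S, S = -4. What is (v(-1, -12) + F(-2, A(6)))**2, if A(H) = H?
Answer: 121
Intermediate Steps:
v(I, p) = -9 (v(I, p) = -5 - 4 = -9)
(v(-1, -12) + F(-2, A(6)))**2 = (-9 - 2)**2 = (-11)**2 = 121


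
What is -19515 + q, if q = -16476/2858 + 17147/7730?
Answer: -215605184227/11046170 ≈ -19519.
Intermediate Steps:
q = -39176677/11046170 (q = -16476*1/2858 + 17147*(1/7730) = -8238/1429 + 17147/7730 = -39176677/11046170 ≈ -3.5466)
-19515 + q = -19515 - 39176677/11046170 = -215605184227/11046170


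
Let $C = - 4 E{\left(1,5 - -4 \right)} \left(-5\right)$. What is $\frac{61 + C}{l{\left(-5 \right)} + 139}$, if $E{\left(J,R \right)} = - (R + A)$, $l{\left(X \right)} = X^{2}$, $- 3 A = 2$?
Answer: $- \frac{317}{492} \approx -0.64431$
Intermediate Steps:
$A = - \frac{2}{3}$ ($A = \left(- \frac{1}{3}\right) 2 = - \frac{2}{3} \approx -0.66667$)
$E{\left(J,R \right)} = \frac{2}{3} - R$ ($E{\left(J,R \right)} = - (R - \frac{2}{3}) = - (- \frac{2}{3} + R) = \frac{2}{3} - R$)
$C = - \frac{500}{3}$ ($C = - 4 \left(\frac{2}{3} - \left(5 - -4\right)\right) \left(-5\right) = - 4 \left(\frac{2}{3} - \left(5 + 4\right)\right) \left(-5\right) = - 4 \left(\frac{2}{3} - 9\right) \left(-5\right) = \left(-4\right) \left(- \frac{25}{3}\right) \left(-5\right) = \frac{100}{3} \left(-5\right) = - \frac{500}{3} \approx -166.67$)
$\frac{61 + C}{l{\left(-5 \right)} + 139} = \frac{61 - \frac{500}{3}}{\left(-5\right)^{2} + 139} = - \frac{317}{3 \left(25 + 139\right)} = - \frac{317}{3 \cdot 164} = \left(- \frac{317}{3}\right) \frac{1}{164} = - \frac{317}{492}$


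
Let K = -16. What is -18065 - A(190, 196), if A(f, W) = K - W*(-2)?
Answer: -18441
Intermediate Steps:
A(f, W) = -16 + 2*W (A(f, W) = -16 - W*(-2) = -16 - (-2)*W = -16 + 2*W)
-18065 - A(190, 196) = -18065 - (-16 + 2*196) = -18065 - (-16 + 392) = -18065 - 1*376 = -18065 - 376 = -18441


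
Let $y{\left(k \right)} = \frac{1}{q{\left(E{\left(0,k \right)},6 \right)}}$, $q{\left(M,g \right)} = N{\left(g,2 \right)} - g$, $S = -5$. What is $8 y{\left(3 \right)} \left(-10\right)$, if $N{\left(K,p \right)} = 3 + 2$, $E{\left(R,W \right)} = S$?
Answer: $80$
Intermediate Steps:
$E{\left(R,W \right)} = -5$
$N{\left(K,p \right)} = 5$
$q{\left(M,g \right)} = 5 - g$
$y{\left(k \right)} = -1$ ($y{\left(k \right)} = \frac{1}{5 - 6} = \frac{1}{-1} = -1$)
$8 y{\left(3 \right)} \left(-10\right) = 8 \left(-1\right) \left(-10\right) = \left(-8\right) \left(-10\right) = 80$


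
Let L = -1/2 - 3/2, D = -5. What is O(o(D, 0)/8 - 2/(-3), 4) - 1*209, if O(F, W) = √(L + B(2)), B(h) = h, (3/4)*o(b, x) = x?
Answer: -209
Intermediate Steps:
o(b, x) = 4*x/3
L = -2 (L = -1*½ - 3*½ = -½ - 3/2 = -2)
O(F, W) = 0 (O(F, W) = √(-2 + 2) = √0 = 0)
O(o(D, 0)/8 - 2/(-3), 4) - 1*209 = 0 - 1*209 = 0 - 209 = -209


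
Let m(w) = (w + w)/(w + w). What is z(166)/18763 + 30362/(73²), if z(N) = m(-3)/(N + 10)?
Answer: 100264073585/17597892752 ≈ 5.6975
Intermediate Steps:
m(w) = 1 (m(w) = (2*w)/((2*w)) = (2*w)*(1/(2*w)) = 1)
z(N) = 1/(10 + N) (z(N) = 1/(N + 10) = 1/(10 + N))
z(166)/18763 + 30362/(73²) = 1/((10 + 166)*18763) + 30362/(73²) = (1/18763)/176 + 30362/5329 = (1/176)*(1/18763) + 30362*(1/5329) = 1/3302288 + 30362/5329 = 100264073585/17597892752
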